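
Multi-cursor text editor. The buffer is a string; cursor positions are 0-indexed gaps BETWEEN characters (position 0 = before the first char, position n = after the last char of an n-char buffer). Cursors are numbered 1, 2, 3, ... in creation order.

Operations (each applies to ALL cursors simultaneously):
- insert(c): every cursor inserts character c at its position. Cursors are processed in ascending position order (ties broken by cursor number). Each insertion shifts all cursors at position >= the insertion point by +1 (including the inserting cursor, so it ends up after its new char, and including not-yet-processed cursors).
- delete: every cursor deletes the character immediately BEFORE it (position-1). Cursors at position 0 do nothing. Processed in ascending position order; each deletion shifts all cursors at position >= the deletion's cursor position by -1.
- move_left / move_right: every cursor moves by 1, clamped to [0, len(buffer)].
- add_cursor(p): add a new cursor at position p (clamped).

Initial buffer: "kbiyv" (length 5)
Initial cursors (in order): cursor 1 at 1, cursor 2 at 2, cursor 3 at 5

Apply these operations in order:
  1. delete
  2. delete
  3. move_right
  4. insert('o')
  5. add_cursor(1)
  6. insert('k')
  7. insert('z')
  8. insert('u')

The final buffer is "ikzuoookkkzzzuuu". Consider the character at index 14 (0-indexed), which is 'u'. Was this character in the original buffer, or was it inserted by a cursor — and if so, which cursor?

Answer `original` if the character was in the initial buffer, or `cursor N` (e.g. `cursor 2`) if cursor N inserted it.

Answer: cursor 2

Derivation:
After op 1 (delete): buffer="iy" (len 2), cursors c1@0 c2@0 c3@2, authorship ..
After op 2 (delete): buffer="i" (len 1), cursors c1@0 c2@0 c3@1, authorship .
After op 3 (move_right): buffer="i" (len 1), cursors c1@1 c2@1 c3@1, authorship .
After op 4 (insert('o')): buffer="iooo" (len 4), cursors c1@4 c2@4 c3@4, authorship .123
After op 5 (add_cursor(1)): buffer="iooo" (len 4), cursors c4@1 c1@4 c2@4 c3@4, authorship .123
After op 6 (insert('k')): buffer="ikoookkk" (len 8), cursors c4@2 c1@8 c2@8 c3@8, authorship .4123123
After op 7 (insert('z')): buffer="ikzoookkkzzz" (len 12), cursors c4@3 c1@12 c2@12 c3@12, authorship .44123123123
After op 8 (insert('u')): buffer="ikzuoookkkzzzuuu" (len 16), cursors c4@4 c1@16 c2@16 c3@16, authorship .444123123123123
Authorship (.=original, N=cursor N): . 4 4 4 1 2 3 1 2 3 1 2 3 1 2 3
Index 14: author = 2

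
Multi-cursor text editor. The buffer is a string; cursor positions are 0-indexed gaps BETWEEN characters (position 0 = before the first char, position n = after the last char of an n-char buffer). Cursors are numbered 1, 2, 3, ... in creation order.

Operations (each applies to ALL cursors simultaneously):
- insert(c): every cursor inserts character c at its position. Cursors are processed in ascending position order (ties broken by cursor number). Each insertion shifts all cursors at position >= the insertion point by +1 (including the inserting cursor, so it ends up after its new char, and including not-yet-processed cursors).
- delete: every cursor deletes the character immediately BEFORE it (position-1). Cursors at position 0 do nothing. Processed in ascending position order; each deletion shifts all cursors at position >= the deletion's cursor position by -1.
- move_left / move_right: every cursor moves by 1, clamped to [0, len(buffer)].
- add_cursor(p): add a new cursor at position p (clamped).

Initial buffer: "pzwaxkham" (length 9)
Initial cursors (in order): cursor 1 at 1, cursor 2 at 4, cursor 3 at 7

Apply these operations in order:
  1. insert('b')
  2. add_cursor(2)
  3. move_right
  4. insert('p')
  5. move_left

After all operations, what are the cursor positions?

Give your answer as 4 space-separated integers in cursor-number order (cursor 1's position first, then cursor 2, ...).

Answer: 4 9 14 4

Derivation:
After op 1 (insert('b')): buffer="pbzwabxkhbam" (len 12), cursors c1@2 c2@6 c3@10, authorship .1...2...3..
After op 2 (add_cursor(2)): buffer="pbzwabxkhbam" (len 12), cursors c1@2 c4@2 c2@6 c3@10, authorship .1...2...3..
After op 3 (move_right): buffer="pbzwabxkhbam" (len 12), cursors c1@3 c4@3 c2@7 c3@11, authorship .1...2...3..
After op 4 (insert('p')): buffer="pbzppwabxpkhbapm" (len 16), cursors c1@5 c4@5 c2@10 c3@15, authorship .1.14..2.2..3.3.
After op 5 (move_left): buffer="pbzppwabxpkhbapm" (len 16), cursors c1@4 c4@4 c2@9 c3@14, authorship .1.14..2.2..3.3.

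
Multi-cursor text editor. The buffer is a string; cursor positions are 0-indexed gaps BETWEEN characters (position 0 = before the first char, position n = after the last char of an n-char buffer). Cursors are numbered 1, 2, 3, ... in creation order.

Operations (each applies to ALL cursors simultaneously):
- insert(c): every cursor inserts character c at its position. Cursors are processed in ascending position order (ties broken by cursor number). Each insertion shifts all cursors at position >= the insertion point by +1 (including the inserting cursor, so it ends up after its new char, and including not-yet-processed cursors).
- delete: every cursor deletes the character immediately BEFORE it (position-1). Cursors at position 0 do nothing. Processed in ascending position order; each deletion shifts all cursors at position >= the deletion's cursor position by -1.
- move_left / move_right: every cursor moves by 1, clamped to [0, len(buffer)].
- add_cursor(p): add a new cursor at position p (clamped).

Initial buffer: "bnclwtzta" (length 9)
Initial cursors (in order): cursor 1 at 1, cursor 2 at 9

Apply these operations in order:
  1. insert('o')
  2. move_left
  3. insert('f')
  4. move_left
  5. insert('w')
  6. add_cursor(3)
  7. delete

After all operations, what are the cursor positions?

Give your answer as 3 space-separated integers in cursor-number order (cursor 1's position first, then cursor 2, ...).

Answer: 1 10 1

Derivation:
After op 1 (insert('o')): buffer="bonclwtztao" (len 11), cursors c1@2 c2@11, authorship .1........2
After op 2 (move_left): buffer="bonclwtztao" (len 11), cursors c1@1 c2@10, authorship .1........2
After op 3 (insert('f')): buffer="bfonclwtztafo" (len 13), cursors c1@2 c2@12, authorship .11........22
After op 4 (move_left): buffer="bfonclwtztafo" (len 13), cursors c1@1 c2@11, authorship .11........22
After op 5 (insert('w')): buffer="bwfonclwtztawfo" (len 15), cursors c1@2 c2@13, authorship .111........222
After op 6 (add_cursor(3)): buffer="bwfonclwtztawfo" (len 15), cursors c1@2 c3@3 c2@13, authorship .111........222
After op 7 (delete): buffer="bonclwtztafo" (len 12), cursors c1@1 c3@1 c2@10, authorship .1........22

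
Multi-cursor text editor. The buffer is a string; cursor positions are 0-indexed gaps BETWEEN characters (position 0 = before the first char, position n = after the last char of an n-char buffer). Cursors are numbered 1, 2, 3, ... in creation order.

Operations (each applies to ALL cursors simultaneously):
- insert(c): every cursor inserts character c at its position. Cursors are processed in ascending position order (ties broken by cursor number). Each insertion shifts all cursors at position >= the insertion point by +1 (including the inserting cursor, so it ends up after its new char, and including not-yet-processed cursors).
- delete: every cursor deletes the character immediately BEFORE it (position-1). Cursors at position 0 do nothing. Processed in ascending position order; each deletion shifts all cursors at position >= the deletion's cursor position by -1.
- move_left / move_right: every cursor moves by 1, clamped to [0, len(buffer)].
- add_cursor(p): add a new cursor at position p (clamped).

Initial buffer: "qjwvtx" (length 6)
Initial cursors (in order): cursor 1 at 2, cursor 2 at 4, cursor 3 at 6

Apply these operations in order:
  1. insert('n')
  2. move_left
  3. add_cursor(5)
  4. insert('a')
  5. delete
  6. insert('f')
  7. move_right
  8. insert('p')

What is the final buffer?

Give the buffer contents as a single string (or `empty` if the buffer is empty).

After op 1 (insert('n')): buffer="qjnwvntxn" (len 9), cursors c1@3 c2@6 c3@9, authorship ..1..2..3
After op 2 (move_left): buffer="qjnwvntxn" (len 9), cursors c1@2 c2@5 c3@8, authorship ..1..2..3
After op 3 (add_cursor(5)): buffer="qjnwvntxn" (len 9), cursors c1@2 c2@5 c4@5 c3@8, authorship ..1..2..3
After op 4 (insert('a')): buffer="qjanwvaantxan" (len 13), cursors c1@3 c2@8 c4@8 c3@12, authorship ..11..242..33
After op 5 (delete): buffer="qjnwvntxn" (len 9), cursors c1@2 c2@5 c4@5 c3@8, authorship ..1..2..3
After op 6 (insert('f')): buffer="qjfnwvffntxfn" (len 13), cursors c1@3 c2@8 c4@8 c3@12, authorship ..11..242..33
After op 7 (move_right): buffer="qjfnwvffntxfn" (len 13), cursors c1@4 c2@9 c4@9 c3@13, authorship ..11..242..33
After op 8 (insert('p')): buffer="qjfnpwvffnpptxfnp" (len 17), cursors c1@5 c2@12 c4@12 c3@17, authorship ..111..24224..333

Answer: qjfnpwvffnpptxfnp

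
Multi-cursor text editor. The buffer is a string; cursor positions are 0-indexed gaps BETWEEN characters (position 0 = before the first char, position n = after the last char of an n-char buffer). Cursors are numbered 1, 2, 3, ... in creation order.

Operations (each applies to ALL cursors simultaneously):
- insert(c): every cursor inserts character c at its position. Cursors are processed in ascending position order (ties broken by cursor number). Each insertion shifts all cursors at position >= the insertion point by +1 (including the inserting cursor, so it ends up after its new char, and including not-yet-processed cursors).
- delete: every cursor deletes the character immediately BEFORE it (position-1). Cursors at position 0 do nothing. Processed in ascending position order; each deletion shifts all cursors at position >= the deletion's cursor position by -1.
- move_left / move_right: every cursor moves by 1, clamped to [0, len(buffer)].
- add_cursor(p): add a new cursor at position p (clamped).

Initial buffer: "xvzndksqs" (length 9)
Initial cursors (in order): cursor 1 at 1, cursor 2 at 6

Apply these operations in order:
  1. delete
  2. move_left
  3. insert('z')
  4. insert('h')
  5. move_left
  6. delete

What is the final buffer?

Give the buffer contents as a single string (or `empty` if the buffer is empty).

After op 1 (delete): buffer="vzndsqs" (len 7), cursors c1@0 c2@4, authorship .......
After op 2 (move_left): buffer="vzndsqs" (len 7), cursors c1@0 c2@3, authorship .......
After op 3 (insert('z')): buffer="zvznzdsqs" (len 9), cursors c1@1 c2@5, authorship 1...2....
After op 4 (insert('h')): buffer="zhvznzhdsqs" (len 11), cursors c1@2 c2@7, authorship 11...22....
After op 5 (move_left): buffer="zhvznzhdsqs" (len 11), cursors c1@1 c2@6, authorship 11...22....
After op 6 (delete): buffer="hvznhdsqs" (len 9), cursors c1@0 c2@4, authorship 1...2....

Answer: hvznhdsqs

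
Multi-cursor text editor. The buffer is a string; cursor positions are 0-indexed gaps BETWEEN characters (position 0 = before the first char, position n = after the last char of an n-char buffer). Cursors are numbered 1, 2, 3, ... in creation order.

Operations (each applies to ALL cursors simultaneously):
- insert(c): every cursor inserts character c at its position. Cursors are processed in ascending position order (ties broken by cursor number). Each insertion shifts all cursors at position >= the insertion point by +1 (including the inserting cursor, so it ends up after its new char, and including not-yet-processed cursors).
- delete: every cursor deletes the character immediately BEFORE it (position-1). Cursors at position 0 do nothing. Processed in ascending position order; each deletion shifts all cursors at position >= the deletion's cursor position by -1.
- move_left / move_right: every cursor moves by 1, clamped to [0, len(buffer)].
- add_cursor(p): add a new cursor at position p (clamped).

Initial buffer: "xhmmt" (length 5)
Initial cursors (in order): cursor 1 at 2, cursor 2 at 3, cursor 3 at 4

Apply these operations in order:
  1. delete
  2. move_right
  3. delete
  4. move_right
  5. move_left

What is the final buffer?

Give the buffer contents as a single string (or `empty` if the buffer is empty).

Answer: empty

Derivation:
After op 1 (delete): buffer="xt" (len 2), cursors c1@1 c2@1 c3@1, authorship ..
After op 2 (move_right): buffer="xt" (len 2), cursors c1@2 c2@2 c3@2, authorship ..
After op 3 (delete): buffer="" (len 0), cursors c1@0 c2@0 c3@0, authorship 
After op 4 (move_right): buffer="" (len 0), cursors c1@0 c2@0 c3@0, authorship 
After op 5 (move_left): buffer="" (len 0), cursors c1@0 c2@0 c3@0, authorship 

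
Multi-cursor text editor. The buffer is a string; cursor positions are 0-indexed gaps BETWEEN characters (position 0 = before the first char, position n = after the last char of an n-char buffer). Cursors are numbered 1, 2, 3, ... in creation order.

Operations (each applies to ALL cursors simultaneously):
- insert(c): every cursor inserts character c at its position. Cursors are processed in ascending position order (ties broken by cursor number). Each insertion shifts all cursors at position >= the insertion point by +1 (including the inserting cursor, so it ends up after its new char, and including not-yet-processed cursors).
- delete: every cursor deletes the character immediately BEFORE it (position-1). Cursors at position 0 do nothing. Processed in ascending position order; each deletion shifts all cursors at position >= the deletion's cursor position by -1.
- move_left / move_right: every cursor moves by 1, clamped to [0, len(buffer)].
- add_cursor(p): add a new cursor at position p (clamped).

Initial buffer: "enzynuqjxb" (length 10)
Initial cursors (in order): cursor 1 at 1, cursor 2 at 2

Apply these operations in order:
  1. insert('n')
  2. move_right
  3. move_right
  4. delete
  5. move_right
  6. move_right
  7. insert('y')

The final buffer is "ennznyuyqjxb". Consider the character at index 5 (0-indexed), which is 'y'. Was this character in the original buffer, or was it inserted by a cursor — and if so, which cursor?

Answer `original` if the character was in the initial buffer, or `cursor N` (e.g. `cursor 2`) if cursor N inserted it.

Answer: cursor 1

Derivation:
After op 1 (insert('n')): buffer="ennnzynuqjxb" (len 12), cursors c1@2 c2@4, authorship .1.2........
After op 2 (move_right): buffer="ennnzynuqjxb" (len 12), cursors c1@3 c2@5, authorship .1.2........
After op 3 (move_right): buffer="ennnzynuqjxb" (len 12), cursors c1@4 c2@6, authorship .1.2........
After op 4 (delete): buffer="ennznuqjxb" (len 10), cursors c1@3 c2@4, authorship .1........
After op 5 (move_right): buffer="ennznuqjxb" (len 10), cursors c1@4 c2@5, authorship .1........
After op 6 (move_right): buffer="ennznuqjxb" (len 10), cursors c1@5 c2@6, authorship .1........
After op 7 (insert('y')): buffer="ennznyuyqjxb" (len 12), cursors c1@6 c2@8, authorship .1...1.2....
Authorship (.=original, N=cursor N): . 1 . . . 1 . 2 . . . .
Index 5: author = 1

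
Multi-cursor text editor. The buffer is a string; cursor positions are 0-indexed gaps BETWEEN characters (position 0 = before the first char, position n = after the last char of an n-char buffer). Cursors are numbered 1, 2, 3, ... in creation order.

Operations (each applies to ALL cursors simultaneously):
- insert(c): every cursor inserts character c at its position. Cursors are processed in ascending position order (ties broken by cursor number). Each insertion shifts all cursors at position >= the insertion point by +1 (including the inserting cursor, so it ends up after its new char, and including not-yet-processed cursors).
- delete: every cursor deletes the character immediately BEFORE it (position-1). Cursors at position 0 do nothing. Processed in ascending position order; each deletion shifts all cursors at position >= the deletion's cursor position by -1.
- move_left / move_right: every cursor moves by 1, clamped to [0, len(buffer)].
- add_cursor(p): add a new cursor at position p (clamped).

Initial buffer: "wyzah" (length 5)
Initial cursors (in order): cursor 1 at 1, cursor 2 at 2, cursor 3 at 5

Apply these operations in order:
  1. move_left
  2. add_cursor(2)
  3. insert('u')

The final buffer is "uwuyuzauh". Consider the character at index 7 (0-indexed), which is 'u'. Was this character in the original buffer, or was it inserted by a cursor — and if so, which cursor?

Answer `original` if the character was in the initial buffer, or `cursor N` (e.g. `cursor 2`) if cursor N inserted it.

Answer: cursor 3

Derivation:
After op 1 (move_left): buffer="wyzah" (len 5), cursors c1@0 c2@1 c3@4, authorship .....
After op 2 (add_cursor(2)): buffer="wyzah" (len 5), cursors c1@0 c2@1 c4@2 c3@4, authorship .....
After op 3 (insert('u')): buffer="uwuyuzauh" (len 9), cursors c1@1 c2@3 c4@5 c3@8, authorship 1.2.4..3.
Authorship (.=original, N=cursor N): 1 . 2 . 4 . . 3 .
Index 7: author = 3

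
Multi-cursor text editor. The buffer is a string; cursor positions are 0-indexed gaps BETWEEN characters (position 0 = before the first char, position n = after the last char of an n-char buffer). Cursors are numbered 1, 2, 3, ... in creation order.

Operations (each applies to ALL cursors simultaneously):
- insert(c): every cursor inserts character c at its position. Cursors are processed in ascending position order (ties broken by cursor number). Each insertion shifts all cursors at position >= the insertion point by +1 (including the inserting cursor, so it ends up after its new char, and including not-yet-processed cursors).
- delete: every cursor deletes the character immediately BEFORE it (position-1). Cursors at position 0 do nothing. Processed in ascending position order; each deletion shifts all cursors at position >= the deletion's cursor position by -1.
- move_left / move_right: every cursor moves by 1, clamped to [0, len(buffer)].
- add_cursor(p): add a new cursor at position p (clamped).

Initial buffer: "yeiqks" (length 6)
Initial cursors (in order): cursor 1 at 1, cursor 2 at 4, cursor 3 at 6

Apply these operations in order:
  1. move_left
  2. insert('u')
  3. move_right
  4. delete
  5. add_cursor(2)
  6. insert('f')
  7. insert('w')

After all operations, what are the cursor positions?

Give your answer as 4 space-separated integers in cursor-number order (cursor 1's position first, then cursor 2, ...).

After op 1 (move_left): buffer="yeiqks" (len 6), cursors c1@0 c2@3 c3@5, authorship ......
After op 2 (insert('u')): buffer="uyeiuqkus" (len 9), cursors c1@1 c2@5 c3@8, authorship 1...2..3.
After op 3 (move_right): buffer="uyeiuqkus" (len 9), cursors c1@2 c2@6 c3@9, authorship 1...2..3.
After op 4 (delete): buffer="ueiuku" (len 6), cursors c1@1 c2@4 c3@6, authorship 1..2.3
After op 5 (add_cursor(2)): buffer="ueiuku" (len 6), cursors c1@1 c4@2 c2@4 c3@6, authorship 1..2.3
After op 6 (insert('f')): buffer="ufefiufkuf" (len 10), cursors c1@2 c4@4 c2@7 c3@10, authorship 11.4.22.33
After op 7 (insert('w')): buffer="ufwefwiufwkufw" (len 14), cursors c1@3 c4@6 c2@10 c3@14, authorship 111.44.222.333

Answer: 3 10 14 6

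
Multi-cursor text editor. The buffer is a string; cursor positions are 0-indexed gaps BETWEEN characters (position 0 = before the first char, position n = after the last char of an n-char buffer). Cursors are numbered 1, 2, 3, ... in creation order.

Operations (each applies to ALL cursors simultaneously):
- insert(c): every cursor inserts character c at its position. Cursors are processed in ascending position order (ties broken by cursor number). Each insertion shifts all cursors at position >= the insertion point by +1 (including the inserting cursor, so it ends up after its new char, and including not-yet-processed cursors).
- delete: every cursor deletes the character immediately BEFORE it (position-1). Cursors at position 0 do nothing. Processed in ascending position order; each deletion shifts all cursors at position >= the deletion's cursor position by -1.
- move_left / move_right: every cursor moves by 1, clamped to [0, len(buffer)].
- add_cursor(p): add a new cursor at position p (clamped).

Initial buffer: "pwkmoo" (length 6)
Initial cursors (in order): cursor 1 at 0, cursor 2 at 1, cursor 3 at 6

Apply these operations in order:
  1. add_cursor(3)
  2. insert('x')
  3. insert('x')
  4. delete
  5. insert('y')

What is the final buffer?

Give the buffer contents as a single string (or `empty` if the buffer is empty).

After op 1 (add_cursor(3)): buffer="pwkmoo" (len 6), cursors c1@0 c2@1 c4@3 c3@6, authorship ......
After op 2 (insert('x')): buffer="xpxwkxmoox" (len 10), cursors c1@1 c2@3 c4@6 c3@10, authorship 1.2..4...3
After op 3 (insert('x')): buffer="xxpxxwkxxmooxx" (len 14), cursors c1@2 c2@5 c4@9 c3@14, authorship 11.22..44...33
After op 4 (delete): buffer="xpxwkxmoox" (len 10), cursors c1@1 c2@3 c4@6 c3@10, authorship 1.2..4...3
After op 5 (insert('y')): buffer="xypxywkxymooxy" (len 14), cursors c1@2 c2@5 c4@9 c3@14, authorship 11.22..44...33

Answer: xypxywkxymooxy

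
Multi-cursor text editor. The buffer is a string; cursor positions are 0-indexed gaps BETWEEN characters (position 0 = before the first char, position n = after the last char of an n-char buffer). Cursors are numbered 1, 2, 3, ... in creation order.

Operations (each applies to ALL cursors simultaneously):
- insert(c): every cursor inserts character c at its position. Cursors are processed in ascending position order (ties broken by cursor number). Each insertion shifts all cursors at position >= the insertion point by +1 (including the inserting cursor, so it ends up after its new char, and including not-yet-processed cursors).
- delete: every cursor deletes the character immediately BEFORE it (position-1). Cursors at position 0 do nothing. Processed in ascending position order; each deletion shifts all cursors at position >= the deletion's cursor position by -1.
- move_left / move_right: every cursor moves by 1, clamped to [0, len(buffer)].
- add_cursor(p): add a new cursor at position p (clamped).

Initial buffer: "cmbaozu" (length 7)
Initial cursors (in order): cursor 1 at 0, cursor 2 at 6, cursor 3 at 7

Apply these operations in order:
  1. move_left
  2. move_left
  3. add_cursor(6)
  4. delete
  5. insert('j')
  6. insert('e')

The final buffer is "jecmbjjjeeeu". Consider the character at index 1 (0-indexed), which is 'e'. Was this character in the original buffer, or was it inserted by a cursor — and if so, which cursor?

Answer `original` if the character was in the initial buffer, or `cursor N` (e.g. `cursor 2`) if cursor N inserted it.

After op 1 (move_left): buffer="cmbaozu" (len 7), cursors c1@0 c2@5 c3@6, authorship .......
After op 2 (move_left): buffer="cmbaozu" (len 7), cursors c1@0 c2@4 c3@5, authorship .......
After op 3 (add_cursor(6)): buffer="cmbaozu" (len 7), cursors c1@0 c2@4 c3@5 c4@6, authorship .......
After op 4 (delete): buffer="cmbu" (len 4), cursors c1@0 c2@3 c3@3 c4@3, authorship ....
After op 5 (insert('j')): buffer="jcmbjjju" (len 8), cursors c1@1 c2@7 c3@7 c4@7, authorship 1...234.
After op 6 (insert('e')): buffer="jecmbjjjeeeu" (len 12), cursors c1@2 c2@11 c3@11 c4@11, authorship 11...234234.
Authorship (.=original, N=cursor N): 1 1 . . . 2 3 4 2 3 4 .
Index 1: author = 1

Answer: cursor 1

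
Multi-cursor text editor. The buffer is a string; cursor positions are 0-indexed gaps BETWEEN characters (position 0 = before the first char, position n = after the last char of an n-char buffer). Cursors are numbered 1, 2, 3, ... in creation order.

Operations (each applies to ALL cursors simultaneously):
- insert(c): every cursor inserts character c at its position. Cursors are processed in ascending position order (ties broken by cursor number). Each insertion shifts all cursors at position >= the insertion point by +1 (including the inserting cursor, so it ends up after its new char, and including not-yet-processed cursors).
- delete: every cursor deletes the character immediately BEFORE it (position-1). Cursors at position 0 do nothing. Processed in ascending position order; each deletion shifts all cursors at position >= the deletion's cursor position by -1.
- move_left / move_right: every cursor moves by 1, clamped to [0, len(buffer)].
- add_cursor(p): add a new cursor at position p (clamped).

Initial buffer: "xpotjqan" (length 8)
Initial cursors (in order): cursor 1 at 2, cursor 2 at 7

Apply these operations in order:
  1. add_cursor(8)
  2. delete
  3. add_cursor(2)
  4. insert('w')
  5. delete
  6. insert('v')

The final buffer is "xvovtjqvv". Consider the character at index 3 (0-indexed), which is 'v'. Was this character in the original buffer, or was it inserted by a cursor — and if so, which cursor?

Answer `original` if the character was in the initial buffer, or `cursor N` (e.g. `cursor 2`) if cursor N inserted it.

After op 1 (add_cursor(8)): buffer="xpotjqan" (len 8), cursors c1@2 c2@7 c3@8, authorship ........
After op 2 (delete): buffer="xotjq" (len 5), cursors c1@1 c2@5 c3@5, authorship .....
After op 3 (add_cursor(2)): buffer="xotjq" (len 5), cursors c1@1 c4@2 c2@5 c3@5, authorship .....
After op 4 (insert('w')): buffer="xwowtjqww" (len 9), cursors c1@2 c4@4 c2@9 c3@9, authorship .1.4...23
After op 5 (delete): buffer="xotjq" (len 5), cursors c1@1 c4@2 c2@5 c3@5, authorship .....
After op 6 (insert('v')): buffer="xvovtjqvv" (len 9), cursors c1@2 c4@4 c2@9 c3@9, authorship .1.4...23
Authorship (.=original, N=cursor N): . 1 . 4 . . . 2 3
Index 3: author = 4

Answer: cursor 4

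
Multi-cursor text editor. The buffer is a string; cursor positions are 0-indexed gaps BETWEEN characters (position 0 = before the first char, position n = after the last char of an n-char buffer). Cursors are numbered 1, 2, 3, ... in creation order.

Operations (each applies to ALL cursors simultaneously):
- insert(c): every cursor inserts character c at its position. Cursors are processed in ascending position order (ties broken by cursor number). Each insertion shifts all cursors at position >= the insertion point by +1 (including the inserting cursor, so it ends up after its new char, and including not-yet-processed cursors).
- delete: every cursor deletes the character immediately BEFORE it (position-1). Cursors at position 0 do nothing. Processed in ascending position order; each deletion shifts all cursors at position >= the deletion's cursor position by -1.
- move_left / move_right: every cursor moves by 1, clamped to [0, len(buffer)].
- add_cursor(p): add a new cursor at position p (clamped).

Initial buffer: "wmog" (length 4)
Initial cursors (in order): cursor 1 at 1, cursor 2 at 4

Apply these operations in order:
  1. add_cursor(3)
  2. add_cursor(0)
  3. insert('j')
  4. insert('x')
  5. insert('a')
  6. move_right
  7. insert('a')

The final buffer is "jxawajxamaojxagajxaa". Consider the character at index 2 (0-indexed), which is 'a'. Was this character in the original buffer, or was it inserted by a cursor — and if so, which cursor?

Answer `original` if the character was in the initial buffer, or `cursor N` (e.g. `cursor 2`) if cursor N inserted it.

Answer: cursor 4

Derivation:
After op 1 (add_cursor(3)): buffer="wmog" (len 4), cursors c1@1 c3@3 c2@4, authorship ....
After op 2 (add_cursor(0)): buffer="wmog" (len 4), cursors c4@0 c1@1 c3@3 c2@4, authorship ....
After op 3 (insert('j')): buffer="jwjmojgj" (len 8), cursors c4@1 c1@3 c3@6 c2@8, authorship 4.1..3.2
After op 4 (insert('x')): buffer="jxwjxmojxgjx" (len 12), cursors c4@2 c1@5 c3@9 c2@12, authorship 44.11..33.22
After op 5 (insert('a')): buffer="jxawjxamojxagjxa" (len 16), cursors c4@3 c1@7 c3@12 c2@16, authorship 444.111..333.222
After op 6 (move_right): buffer="jxawjxamojxagjxa" (len 16), cursors c4@4 c1@8 c3@13 c2@16, authorship 444.111..333.222
After op 7 (insert('a')): buffer="jxawajxamaojxagajxaa" (len 20), cursors c4@5 c1@10 c3@16 c2@20, authorship 444.4111.1.333.32222
Authorship (.=original, N=cursor N): 4 4 4 . 4 1 1 1 . 1 . 3 3 3 . 3 2 2 2 2
Index 2: author = 4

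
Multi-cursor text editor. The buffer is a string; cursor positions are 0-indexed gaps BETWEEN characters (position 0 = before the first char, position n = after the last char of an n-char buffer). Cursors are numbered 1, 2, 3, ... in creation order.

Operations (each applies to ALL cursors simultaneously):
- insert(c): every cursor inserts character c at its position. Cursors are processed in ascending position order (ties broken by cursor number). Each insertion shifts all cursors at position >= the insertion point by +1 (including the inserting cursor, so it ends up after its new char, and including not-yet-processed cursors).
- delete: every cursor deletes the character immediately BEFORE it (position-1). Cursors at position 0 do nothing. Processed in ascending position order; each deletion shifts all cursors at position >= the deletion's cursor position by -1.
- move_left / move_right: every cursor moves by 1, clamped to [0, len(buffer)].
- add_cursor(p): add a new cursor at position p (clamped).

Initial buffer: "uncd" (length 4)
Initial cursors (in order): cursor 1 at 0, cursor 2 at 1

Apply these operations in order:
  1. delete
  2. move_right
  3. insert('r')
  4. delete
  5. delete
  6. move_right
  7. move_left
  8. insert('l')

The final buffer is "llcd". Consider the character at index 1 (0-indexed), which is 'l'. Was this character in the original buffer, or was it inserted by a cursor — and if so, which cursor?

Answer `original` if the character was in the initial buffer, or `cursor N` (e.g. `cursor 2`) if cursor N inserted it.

Answer: cursor 2

Derivation:
After op 1 (delete): buffer="ncd" (len 3), cursors c1@0 c2@0, authorship ...
After op 2 (move_right): buffer="ncd" (len 3), cursors c1@1 c2@1, authorship ...
After op 3 (insert('r')): buffer="nrrcd" (len 5), cursors c1@3 c2@3, authorship .12..
After op 4 (delete): buffer="ncd" (len 3), cursors c1@1 c2@1, authorship ...
After op 5 (delete): buffer="cd" (len 2), cursors c1@0 c2@0, authorship ..
After op 6 (move_right): buffer="cd" (len 2), cursors c1@1 c2@1, authorship ..
After op 7 (move_left): buffer="cd" (len 2), cursors c1@0 c2@0, authorship ..
After op 8 (insert('l')): buffer="llcd" (len 4), cursors c1@2 c2@2, authorship 12..
Authorship (.=original, N=cursor N): 1 2 . .
Index 1: author = 2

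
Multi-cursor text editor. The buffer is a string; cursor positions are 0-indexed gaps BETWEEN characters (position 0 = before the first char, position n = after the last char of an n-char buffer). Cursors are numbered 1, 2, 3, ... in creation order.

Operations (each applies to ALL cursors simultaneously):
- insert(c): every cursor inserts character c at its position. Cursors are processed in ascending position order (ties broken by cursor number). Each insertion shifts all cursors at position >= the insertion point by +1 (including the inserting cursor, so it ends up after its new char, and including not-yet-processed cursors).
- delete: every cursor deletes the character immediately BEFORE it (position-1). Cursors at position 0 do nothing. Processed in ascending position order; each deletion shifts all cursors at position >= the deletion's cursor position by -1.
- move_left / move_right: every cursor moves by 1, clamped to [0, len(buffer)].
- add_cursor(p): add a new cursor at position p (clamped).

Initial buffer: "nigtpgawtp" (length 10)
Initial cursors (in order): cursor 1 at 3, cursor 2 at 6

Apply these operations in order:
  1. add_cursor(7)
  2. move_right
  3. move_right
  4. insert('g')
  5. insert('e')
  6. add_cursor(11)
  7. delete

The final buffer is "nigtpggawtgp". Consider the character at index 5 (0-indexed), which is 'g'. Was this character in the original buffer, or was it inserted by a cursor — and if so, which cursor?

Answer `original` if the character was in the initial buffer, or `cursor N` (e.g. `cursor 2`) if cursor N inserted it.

After op 1 (add_cursor(7)): buffer="nigtpgawtp" (len 10), cursors c1@3 c2@6 c3@7, authorship ..........
After op 2 (move_right): buffer="nigtpgawtp" (len 10), cursors c1@4 c2@7 c3@8, authorship ..........
After op 3 (move_right): buffer="nigtpgawtp" (len 10), cursors c1@5 c2@8 c3@9, authorship ..........
After op 4 (insert('g')): buffer="nigtpggawgtgp" (len 13), cursors c1@6 c2@10 c3@12, authorship .....1...2.3.
After op 5 (insert('e')): buffer="nigtpgegawgetgep" (len 16), cursors c1@7 c2@12 c3@15, authorship .....11...22.33.
After op 6 (add_cursor(11)): buffer="nigtpgegawgetgep" (len 16), cursors c1@7 c4@11 c2@12 c3@15, authorship .....11...22.33.
After op 7 (delete): buffer="nigtpggawtgp" (len 12), cursors c1@6 c2@9 c4@9 c3@11, authorship .....1....3.
Authorship (.=original, N=cursor N): . . . . . 1 . . . . 3 .
Index 5: author = 1

Answer: cursor 1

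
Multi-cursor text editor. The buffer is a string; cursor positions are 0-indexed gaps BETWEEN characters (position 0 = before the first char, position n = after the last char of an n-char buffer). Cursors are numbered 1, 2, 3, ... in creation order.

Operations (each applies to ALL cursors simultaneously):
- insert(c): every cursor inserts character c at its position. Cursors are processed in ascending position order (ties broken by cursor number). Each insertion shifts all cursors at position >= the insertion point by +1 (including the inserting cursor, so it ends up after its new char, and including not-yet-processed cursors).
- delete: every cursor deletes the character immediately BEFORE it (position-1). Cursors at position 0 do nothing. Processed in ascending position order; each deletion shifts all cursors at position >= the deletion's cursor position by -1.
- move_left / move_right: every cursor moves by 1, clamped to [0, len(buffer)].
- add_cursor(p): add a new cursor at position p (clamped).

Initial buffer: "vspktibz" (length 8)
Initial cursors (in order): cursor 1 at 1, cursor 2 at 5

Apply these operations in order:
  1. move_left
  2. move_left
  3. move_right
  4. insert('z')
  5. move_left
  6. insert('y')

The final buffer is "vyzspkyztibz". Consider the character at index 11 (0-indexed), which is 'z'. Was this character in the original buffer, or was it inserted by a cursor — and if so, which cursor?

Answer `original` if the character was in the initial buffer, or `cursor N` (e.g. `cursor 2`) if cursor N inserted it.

After op 1 (move_left): buffer="vspktibz" (len 8), cursors c1@0 c2@4, authorship ........
After op 2 (move_left): buffer="vspktibz" (len 8), cursors c1@0 c2@3, authorship ........
After op 3 (move_right): buffer="vspktibz" (len 8), cursors c1@1 c2@4, authorship ........
After op 4 (insert('z')): buffer="vzspkztibz" (len 10), cursors c1@2 c2@6, authorship .1...2....
After op 5 (move_left): buffer="vzspkztibz" (len 10), cursors c1@1 c2@5, authorship .1...2....
After op 6 (insert('y')): buffer="vyzspkyztibz" (len 12), cursors c1@2 c2@7, authorship .11...22....
Authorship (.=original, N=cursor N): . 1 1 . . . 2 2 . . . .
Index 11: author = original

Answer: original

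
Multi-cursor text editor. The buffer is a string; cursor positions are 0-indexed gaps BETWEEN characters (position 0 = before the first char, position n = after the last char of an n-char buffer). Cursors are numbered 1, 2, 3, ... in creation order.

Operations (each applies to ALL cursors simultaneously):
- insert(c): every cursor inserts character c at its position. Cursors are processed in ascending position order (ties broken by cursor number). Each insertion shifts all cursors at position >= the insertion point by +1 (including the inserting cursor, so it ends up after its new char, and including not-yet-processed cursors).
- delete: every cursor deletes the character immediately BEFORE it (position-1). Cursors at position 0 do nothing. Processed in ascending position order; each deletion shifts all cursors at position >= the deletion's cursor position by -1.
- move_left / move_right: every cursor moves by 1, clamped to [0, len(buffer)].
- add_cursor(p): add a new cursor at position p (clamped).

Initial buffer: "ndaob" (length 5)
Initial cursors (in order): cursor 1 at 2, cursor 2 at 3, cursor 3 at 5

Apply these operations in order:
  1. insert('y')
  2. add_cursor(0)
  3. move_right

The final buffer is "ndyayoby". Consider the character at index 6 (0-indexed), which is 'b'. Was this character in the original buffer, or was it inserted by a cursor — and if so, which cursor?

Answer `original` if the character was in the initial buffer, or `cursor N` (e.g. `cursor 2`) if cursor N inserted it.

After op 1 (insert('y')): buffer="ndyayoby" (len 8), cursors c1@3 c2@5 c3@8, authorship ..1.2..3
After op 2 (add_cursor(0)): buffer="ndyayoby" (len 8), cursors c4@0 c1@3 c2@5 c3@8, authorship ..1.2..3
After op 3 (move_right): buffer="ndyayoby" (len 8), cursors c4@1 c1@4 c2@6 c3@8, authorship ..1.2..3
Authorship (.=original, N=cursor N): . . 1 . 2 . . 3
Index 6: author = original

Answer: original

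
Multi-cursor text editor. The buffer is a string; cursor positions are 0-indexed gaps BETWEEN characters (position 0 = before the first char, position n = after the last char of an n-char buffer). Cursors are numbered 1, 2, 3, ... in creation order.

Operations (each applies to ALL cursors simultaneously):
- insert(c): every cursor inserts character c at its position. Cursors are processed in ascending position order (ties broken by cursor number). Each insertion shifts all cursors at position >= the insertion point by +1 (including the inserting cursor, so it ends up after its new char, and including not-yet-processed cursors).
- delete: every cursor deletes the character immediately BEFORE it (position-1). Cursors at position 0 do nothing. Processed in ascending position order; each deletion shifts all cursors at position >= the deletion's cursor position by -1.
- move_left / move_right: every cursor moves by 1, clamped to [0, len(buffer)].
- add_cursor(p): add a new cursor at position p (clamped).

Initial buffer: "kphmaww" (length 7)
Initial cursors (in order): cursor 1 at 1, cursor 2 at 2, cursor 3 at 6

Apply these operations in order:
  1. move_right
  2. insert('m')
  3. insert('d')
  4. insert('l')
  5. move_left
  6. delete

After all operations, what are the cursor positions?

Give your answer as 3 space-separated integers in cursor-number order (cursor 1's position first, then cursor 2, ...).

Answer: 3 6 12

Derivation:
After op 1 (move_right): buffer="kphmaww" (len 7), cursors c1@2 c2@3 c3@7, authorship .......
After op 2 (insert('m')): buffer="kpmhmmawwm" (len 10), cursors c1@3 c2@5 c3@10, authorship ..1.2....3
After op 3 (insert('d')): buffer="kpmdhmdmawwmd" (len 13), cursors c1@4 c2@7 c3@13, authorship ..11.22....33
After op 4 (insert('l')): buffer="kpmdlhmdlmawwmdl" (len 16), cursors c1@5 c2@9 c3@16, authorship ..111.222....333
After op 5 (move_left): buffer="kpmdlhmdlmawwmdl" (len 16), cursors c1@4 c2@8 c3@15, authorship ..111.222....333
After op 6 (delete): buffer="kpmlhmlmawwml" (len 13), cursors c1@3 c2@6 c3@12, authorship ..11.22....33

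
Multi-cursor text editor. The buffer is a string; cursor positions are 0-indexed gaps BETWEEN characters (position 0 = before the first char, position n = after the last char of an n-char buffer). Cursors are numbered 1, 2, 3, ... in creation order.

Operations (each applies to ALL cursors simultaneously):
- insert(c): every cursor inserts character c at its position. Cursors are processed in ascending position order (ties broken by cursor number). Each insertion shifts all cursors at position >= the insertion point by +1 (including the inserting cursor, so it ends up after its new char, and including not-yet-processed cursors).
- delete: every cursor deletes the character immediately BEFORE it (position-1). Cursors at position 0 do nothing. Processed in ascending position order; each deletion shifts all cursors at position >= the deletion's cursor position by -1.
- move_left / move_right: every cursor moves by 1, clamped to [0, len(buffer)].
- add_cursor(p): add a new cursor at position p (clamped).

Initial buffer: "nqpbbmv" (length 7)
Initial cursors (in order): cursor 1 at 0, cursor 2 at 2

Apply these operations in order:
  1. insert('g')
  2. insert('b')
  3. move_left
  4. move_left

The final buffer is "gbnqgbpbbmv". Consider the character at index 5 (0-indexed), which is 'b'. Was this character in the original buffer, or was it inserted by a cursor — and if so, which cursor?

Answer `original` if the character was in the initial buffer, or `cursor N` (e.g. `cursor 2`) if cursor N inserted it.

Answer: cursor 2

Derivation:
After op 1 (insert('g')): buffer="gnqgpbbmv" (len 9), cursors c1@1 c2@4, authorship 1..2.....
After op 2 (insert('b')): buffer="gbnqgbpbbmv" (len 11), cursors c1@2 c2@6, authorship 11..22.....
After op 3 (move_left): buffer="gbnqgbpbbmv" (len 11), cursors c1@1 c2@5, authorship 11..22.....
After op 4 (move_left): buffer="gbnqgbpbbmv" (len 11), cursors c1@0 c2@4, authorship 11..22.....
Authorship (.=original, N=cursor N): 1 1 . . 2 2 . . . . .
Index 5: author = 2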